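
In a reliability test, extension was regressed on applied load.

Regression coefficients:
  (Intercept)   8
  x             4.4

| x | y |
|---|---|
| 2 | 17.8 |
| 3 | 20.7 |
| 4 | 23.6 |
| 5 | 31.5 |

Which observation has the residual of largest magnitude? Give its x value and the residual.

x = 4, e = -2

x=2: ŷ = 8 + 4.4·2 = 16.8; e = 17.8 − 16.8 = 1
x=3: ŷ = 8 + 4.4·3 = 21.2; e = 20.7 − 21.2 = -0.5
x=4: ŷ = 8 + 4.4·4 = 25.6; e = 23.6 − 25.6 = -2
x=5: ŷ = 8 + 4.4·5 = 30; e = 31.5 − 30 = 1.5
Largest |e| is 2 at x = 4, residual -2.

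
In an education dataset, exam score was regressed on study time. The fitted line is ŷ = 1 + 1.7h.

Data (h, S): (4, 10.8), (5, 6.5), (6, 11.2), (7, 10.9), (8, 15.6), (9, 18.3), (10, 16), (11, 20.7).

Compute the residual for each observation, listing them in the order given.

h=4: ŷ = 1 + 1.7·4 = 7.8; e = 10.8 − 7.8 = 3
h=5: ŷ = 1 + 1.7·5 = 9.5; e = 6.5 − 9.5 = -3
h=6: ŷ = 1 + 1.7·6 = 11.2; e = 11.2 − 11.2 = 0
h=7: ŷ = 1 + 1.7·7 = 12.9; e = 10.9 − 12.9 = -2
h=8: ŷ = 1 + 1.7·8 = 14.6; e = 15.6 − 14.6 = 1
h=9: ŷ = 1 + 1.7·9 = 16.3; e = 18.3 − 16.3 = 2
h=10: ŷ = 1 + 1.7·10 = 18; e = 16 − 18 = -2
h=11: ŷ = 1 + 1.7·11 = 19.7; e = 20.7 − 19.7 = 1

3, -3, 0, -2, 1, 2, -2, 1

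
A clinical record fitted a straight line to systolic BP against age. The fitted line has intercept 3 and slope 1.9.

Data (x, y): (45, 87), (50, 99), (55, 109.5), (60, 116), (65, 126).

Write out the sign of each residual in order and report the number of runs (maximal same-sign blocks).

3 runs

x=45: ŷ = 3 + 1.9·45 = 88.5; e = 87 − 88.5 = -1.5
x=50: ŷ = 3 + 1.9·50 = 98; e = 99 − 98 = 1
x=55: ŷ = 3 + 1.9·55 = 107.5; e = 109.5 − 107.5 = 2
x=60: ŷ = 3 + 1.9·60 = 117; e = 116 − 117 = -1
x=65: ŷ = 3 + 1.9·65 = 126.5; e = 126 − 126.5 = -0.5
Signs: − + + − −
Runs: −×1, +×2, −×2 → 3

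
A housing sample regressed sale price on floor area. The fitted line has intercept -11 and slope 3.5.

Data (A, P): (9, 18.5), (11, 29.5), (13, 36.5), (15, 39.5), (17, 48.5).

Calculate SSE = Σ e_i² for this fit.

SSE = 16

A=9: P̂ = -11 + 3.5·9 = 20.5; e = 18.5 − 20.5 = -2
A=11: P̂ = -11 + 3.5·11 = 27.5; e = 29.5 − 27.5 = 2
A=13: P̂ = -11 + 3.5·13 = 34.5; e = 36.5 − 34.5 = 2
A=15: P̂ = -11 + 3.5·15 = 41.5; e = 39.5 − 41.5 = -2
A=17: P̂ = -11 + 3.5·17 = 48.5; e = 48.5 − 48.5 = 0
SSE = 4 + 4 + 4 + 4 + 0 = 16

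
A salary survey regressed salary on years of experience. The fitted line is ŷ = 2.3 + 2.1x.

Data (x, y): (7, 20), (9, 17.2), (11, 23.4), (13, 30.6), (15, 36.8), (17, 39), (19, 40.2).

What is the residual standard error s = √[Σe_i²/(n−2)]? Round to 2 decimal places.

x=7: ŷ = 2.3 + 2.1·7 = 17; e = 20 − 17 = 3
x=9: ŷ = 2.3 + 2.1·9 = 21.2; e = 17.2 − 21.2 = -4
x=11: ŷ = 2.3 + 2.1·11 = 25.4; e = 23.4 − 25.4 = -2
x=13: ŷ = 2.3 + 2.1·13 = 29.6; e = 30.6 − 29.6 = 1
x=15: ŷ = 2.3 + 2.1·15 = 33.8; e = 36.8 − 33.8 = 3
x=17: ŷ = 2.3 + 2.1·17 = 38; e = 39 − 38 = 1
x=19: ŷ = 2.3 + 2.1·19 = 42.2; e = 40.2 − 42.2 = -2
SSE = 9 + 16 + 4 + 1 + 9 + 1 + 4 = 44
s = √(44/5) = √8.8 ≈ 2.97

s = 2.97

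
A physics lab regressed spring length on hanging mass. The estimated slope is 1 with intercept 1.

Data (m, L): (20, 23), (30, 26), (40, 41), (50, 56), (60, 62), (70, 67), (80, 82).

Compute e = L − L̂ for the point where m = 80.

L̂ = 1 + 80 = 81
e = 82 − 81 = 1

e = 1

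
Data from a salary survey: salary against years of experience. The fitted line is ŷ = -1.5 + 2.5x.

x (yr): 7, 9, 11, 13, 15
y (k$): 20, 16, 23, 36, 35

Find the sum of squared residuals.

SSE = 76

x=7: ŷ = -1.5 + 2.5·7 = 16; e = 20 − 16 = 4
x=9: ŷ = -1.5 + 2.5·9 = 21; e = 16 − 21 = -5
x=11: ŷ = -1.5 + 2.5·11 = 26; e = 23 − 26 = -3
x=13: ŷ = -1.5 + 2.5·13 = 31; e = 36 − 31 = 5
x=15: ŷ = -1.5 + 2.5·15 = 36; e = 35 − 36 = -1
SSE = 16 + 25 + 9 + 25 + 1 = 76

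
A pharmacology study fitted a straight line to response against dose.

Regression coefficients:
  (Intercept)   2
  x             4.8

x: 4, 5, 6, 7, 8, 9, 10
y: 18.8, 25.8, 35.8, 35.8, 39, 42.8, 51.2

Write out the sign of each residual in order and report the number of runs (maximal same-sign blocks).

4 runs

x=4: ŷ = 2 + 4.8·4 = 21.2; e = 18.8 − 21.2 = -2.4
x=5: ŷ = 2 + 4.8·5 = 26; e = 25.8 − 26 = -0.2
x=6: ŷ = 2 + 4.8·6 = 30.8; e = 35.8 − 30.8 = 5
x=7: ŷ = 2 + 4.8·7 = 35.6; e = 35.8 − 35.6 = 0.2
x=8: ŷ = 2 + 4.8·8 = 40.4; e = 39 − 40.4 = -1.4
x=9: ŷ = 2 + 4.8·9 = 45.2; e = 42.8 − 45.2 = -2.4
x=10: ŷ = 2 + 4.8·10 = 50; e = 51.2 − 50 = 1.2
Signs: − − + + − − +
Runs: −×2, +×2, −×2, +×1 → 4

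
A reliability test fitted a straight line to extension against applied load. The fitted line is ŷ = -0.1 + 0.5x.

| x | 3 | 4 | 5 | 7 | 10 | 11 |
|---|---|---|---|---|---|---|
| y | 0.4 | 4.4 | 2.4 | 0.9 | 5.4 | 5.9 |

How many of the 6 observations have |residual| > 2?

x=3: ŷ = -0.1 + 0.5·3 = 1.4; e = 0.4 − 1.4 = -1
x=4: ŷ = -0.1 + 0.5·4 = 1.9; e = 4.4 − 1.9 = 2.5
x=5: ŷ = -0.1 + 0.5·5 = 2.4; e = 2.4 − 2.4 = 0
x=7: ŷ = -0.1 + 0.5·7 = 3.4; e = 0.9 − 3.4 = -2.5
x=10: ŷ = -0.1 + 0.5·10 = 4.9; e = 5.4 − 4.9 = 0.5
x=11: ŷ = -0.1 + 0.5·11 = 5.4; e = 5.9 − 5.4 = 0.5
|e| > 2: x=4 (|e|=2.5), x=7 (|e|=2.5) → 2

2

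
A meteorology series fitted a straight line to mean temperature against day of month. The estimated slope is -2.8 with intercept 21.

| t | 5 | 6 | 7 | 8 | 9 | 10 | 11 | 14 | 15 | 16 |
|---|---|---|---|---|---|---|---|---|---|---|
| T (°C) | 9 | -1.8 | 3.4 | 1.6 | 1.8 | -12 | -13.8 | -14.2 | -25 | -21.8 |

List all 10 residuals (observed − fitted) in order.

t=5: T̂ = 21 − 2.8·5 = 7; r = 9 − 7 = 2
t=6: T̂ = 21 − 2.8·6 = 4.2; r = -1.8 − 4.2 = -6
t=7: T̂ = 21 − 2.8·7 = 1.4; r = 3.4 − 1.4 = 2
t=8: T̂ = 21 − 2.8·8 = -1.4; r = 1.6 − (-1.4) = 3
t=9: T̂ = 21 − 2.8·9 = -4.2; r = 1.8 − (-4.2) = 6
t=10: T̂ = 21 − 2.8·10 = -7; r = -12 − (-7) = -5
t=11: T̂ = 21 − 2.8·11 = -9.8; r = -13.8 − (-9.8) = -4
t=14: T̂ = 21 − 2.8·14 = -18.2; r = -14.2 − (-18.2) = 4
t=15: T̂ = 21 − 2.8·15 = -21; r = -25 − (-21) = -4
t=16: T̂ = 21 − 2.8·16 = -23.8; r = -21.8 − (-23.8) = 2

2, -6, 2, 3, 6, -5, -4, 4, -4, 2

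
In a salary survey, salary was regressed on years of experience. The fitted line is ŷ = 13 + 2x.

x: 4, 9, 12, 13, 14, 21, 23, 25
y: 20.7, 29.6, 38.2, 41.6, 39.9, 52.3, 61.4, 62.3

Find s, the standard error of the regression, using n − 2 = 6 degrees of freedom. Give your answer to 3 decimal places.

s = 2.041

x=4: ŷ = 13 + 2·4 = 21; e = 20.7 − 21 = -0.3
x=9: ŷ = 13 + 2·9 = 31; e = 29.6 − 31 = -1.4
x=12: ŷ = 13 + 2·12 = 37; e = 38.2 − 37 = 1.2
x=13: ŷ = 13 + 2·13 = 39; e = 41.6 − 39 = 2.6
x=14: ŷ = 13 + 2·14 = 41; e = 39.9 − 41 = -1.1
x=21: ŷ = 13 + 2·21 = 55; e = 52.3 − 55 = -2.7
x=23: ŷ = 13 + 2·23 = 59; e = 61.4 − 59 = 2.4
x=25: ŷ = 13 + 2·25 = 63; e = 62.3 − 63 = -0.7
SSE = 0.09 + 1.96 + 1.44 + 6.76 + 1.21 + 7.29 + 5.76 + 0.49 = 25
s = √(25/6) = √4.16667 ≈ 2.041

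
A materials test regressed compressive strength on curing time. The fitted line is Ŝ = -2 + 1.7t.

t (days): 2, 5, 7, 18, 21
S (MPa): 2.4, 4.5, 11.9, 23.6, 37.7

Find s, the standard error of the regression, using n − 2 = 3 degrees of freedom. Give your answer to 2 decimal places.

t=2: Ŝ = -2 + 1.7·2 = 1.4; e = 2.4 − 1.4 = 1
t=5: Ŝ = -2 + 1.7·5 = 6.5; e = 4.5 − 6.5 = -2
t=7: Ŝ = -2 + 1.7·7 = 9.9; e = 11.9 − 9.9 = 2
t=18: Ŝ = -2 + 1.7·18 = 28.6; e = 23.6 − 28.6 = -5
t=21: Ŝ = -2 + 1.7·21 = 33.7; e = 37.7 − 33.7 = 4
SSE = 1 + 4 + 4 + 25 + 16 = 50
s = √(50/3) = √16.6667 ≈ 4.08

s = 4.08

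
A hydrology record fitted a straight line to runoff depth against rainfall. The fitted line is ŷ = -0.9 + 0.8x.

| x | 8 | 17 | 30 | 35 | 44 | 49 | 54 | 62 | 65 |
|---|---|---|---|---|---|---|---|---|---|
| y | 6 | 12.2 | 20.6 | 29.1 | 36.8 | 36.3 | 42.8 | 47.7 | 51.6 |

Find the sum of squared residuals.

x=8: ŷ = -0.9 + 0.8·8 = 5.5; e = 6 − 5.5 = 0.5
x=17: ŷ = -0.9 + 0.8·17 = 12.7; e = 12.2 − 12.7 = -0.5
x=30: ŷ = -0.9 + 0.8·30 = 23.1; e = 20.6 − 23.1 = -2.5
x=35: ŷ = -0.9 + 0.8·35 = 27.1; e = 29.1 − 27.1 = 2
x=44: ŷ = -0.9 + 0.8·44 = 34.3; e = 36.8 − 34.3 = 2.5
x=49: ŷ = -0.9 + 0.8·49 = 38.3; e = 36.3 − 38.3 = -2
x=54: ŷ = -0.9 + 0.8·54 = 42.3; e = 42.8 − 42.3 = 0.5
x=62: ŷ = -0.9 + 0.8·62 = 48.7; e = 47.7 − 48.7 = -1
x=65: ŷ = -0.9 + 0.8·65 = 51.1; e = 51.6 − 51.1 = 0.5
SSE = 0.25 + 0.25 + 6.25 + 4 + 6.25 + 4 + 0.25 + 1 + 0.25 = 22.5

SSE = 22.5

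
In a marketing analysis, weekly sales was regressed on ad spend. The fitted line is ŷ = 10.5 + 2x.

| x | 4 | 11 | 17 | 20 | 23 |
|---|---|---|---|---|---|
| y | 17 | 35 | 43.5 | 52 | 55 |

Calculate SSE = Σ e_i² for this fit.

x=4: ŷ = 10.5 + 2·4 = 18.5; e = 17 − 18.5 = -1.5
x=11: ŷ = 10.5 + 2·11 = 32.5; e = 35 − 32.5 = 2.5
x=17: ŷ = 10.5 + 2·17 = 44.5; e = 43.5 − 44.5 = -1
x=20: ŷ = 10.5 + 2·20 = 50.5; e = 52 − 50.5 = 1.5
x=23: ŷ = 10.5 + 2·23 = 56.5; e = 55 − 56.5 = -1.5
SSE = 2.25 + 6.25 + 1 + 2.25 + 2.25 = 14

SSE = 14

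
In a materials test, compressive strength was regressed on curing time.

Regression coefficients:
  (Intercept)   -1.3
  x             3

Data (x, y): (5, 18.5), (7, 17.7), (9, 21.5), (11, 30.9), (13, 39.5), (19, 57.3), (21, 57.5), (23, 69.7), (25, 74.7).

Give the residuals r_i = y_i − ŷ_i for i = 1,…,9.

x=5: ŷ = -1.3 + 3·5 = 13.7; r = 18.5 − 13.7 = 4.8
x=7: ŷ = -1.3 + 3·7 = 19.7; r = 17.7 − 19.7 = -2
x=9: ŷ = -1.3 + 3·9 = 25.7; r = 21.5 − 25.7 = -4.2
x=11: ŷ = -1.3 + 3·11 = 31.7; r = 30.9 − 31.7 = -0.8
x=13: ŷ = -1.3 + 3·13 = 37.7; r = 39.5 − 37.7 = 1.8
x=19: ŷ = -1.3 + 3·19 = 55.7; r = 57.3 − 55.7 = 1.6
x=21: ŷ = -1.3 + 3·21 = 61.7; r = 57.5 − 61.7 = -4.2
x=23: ŷ = -1.3 + 3·23 = 67.7; r = 69.7 − 67.7 = 2
x=25: ŷ = -1.3 + 3·25 = 73.7; r = 74.7 − 73.7 = 1

4.8, -2, -4.2, -0.8, 1.8, 1.6, -4.2, 2, 1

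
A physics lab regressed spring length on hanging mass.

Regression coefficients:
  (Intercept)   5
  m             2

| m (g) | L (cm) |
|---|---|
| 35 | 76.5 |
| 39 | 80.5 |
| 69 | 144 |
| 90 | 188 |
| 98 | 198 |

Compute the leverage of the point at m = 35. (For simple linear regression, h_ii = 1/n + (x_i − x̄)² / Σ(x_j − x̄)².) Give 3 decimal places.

m̄ = (35 + 39 + 69 + 90 + 98)/5 = 66.2
Σ(m − m̄)² = 973.44 + 739.84 + 7.84 + 566.44 + 1011.24 = 3298.8
h = 1/5 + (-31.2)²/3298.8 = 0.2 + 0.295089 = 0.495

h = 0.495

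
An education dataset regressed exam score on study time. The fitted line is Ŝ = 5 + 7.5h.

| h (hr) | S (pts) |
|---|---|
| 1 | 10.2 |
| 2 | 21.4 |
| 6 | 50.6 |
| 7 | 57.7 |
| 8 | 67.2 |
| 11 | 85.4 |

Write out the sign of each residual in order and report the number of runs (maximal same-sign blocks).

h=1: Ŝ = 5 + 7.5·1 = 12.5; e = 10.2 − 12.5 = -2.3
h=2: Ŝ = 5 + 7.5·2 = 20; e = 21.4 − 20 = 1.4
h=6: Ŝ = 5 + 7.5·6 = 50; e = 50.6 − 50 = 0.6
h=7: Ŝ = 5 + 7.5·7 = 57.5; e = 57.7 − 57.5 = 0.2
h=8: Ŝ = 5 + 7.5·8 = 65; e = 67.2 − 65 = 2.2
h=11: Ŝ = 5 + 7.5·11 = 87.5; e = 85.4 − 87.5 = -2.1
Signs: − + + + + −
Runs: −×1, +×4, −×1 → 3

3 runs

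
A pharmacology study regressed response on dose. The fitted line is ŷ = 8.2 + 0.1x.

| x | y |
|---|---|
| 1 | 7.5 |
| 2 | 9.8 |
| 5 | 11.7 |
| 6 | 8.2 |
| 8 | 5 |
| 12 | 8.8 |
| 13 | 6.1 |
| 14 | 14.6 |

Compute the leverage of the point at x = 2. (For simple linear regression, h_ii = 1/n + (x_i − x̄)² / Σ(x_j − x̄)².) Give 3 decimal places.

x̄ = (1 + 2 + 5 + 6 + 8 + 12 + 13 + 14)/8 = 7.625
Σ(x − x̄)² = 43.8906 + 31.6406 + 6.89062 + 2.64062 + 0.140625 + 19.1406 + 28.8906 + 40.6406 = 173.875
h = 1/8 + (-5.625)²/173.875 = 0.125 + 0.181973 = 0.307

h = 0.307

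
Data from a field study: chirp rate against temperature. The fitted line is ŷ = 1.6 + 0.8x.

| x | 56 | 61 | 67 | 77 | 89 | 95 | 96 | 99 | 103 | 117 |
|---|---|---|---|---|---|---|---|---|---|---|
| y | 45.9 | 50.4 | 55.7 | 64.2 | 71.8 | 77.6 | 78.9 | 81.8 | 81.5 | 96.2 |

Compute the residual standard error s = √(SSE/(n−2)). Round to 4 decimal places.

s = 1.1726

x=56: ŷ = 1.6 + 0.8·56 = 46.4; r = 45.9 − 46.4 = -0.5
x=61: ŷ = 1.6 + 0.8·61 = 50.4; r = 50.4 − 50.4 = 0
x=67: ŷ = 1.6 + 0.8·67 = 55.2; r = 55.7 − 55.2 = 0.5
x=77: ŷ = 1.6 + 0.8·77 = 63.2; r = 64.2 − 63.2 = 1
x=89: ŷ = 1.6 + 0.8·89 = 72.8; r = 71.8 − 72.8 = -1
x=95: ŷ = 1.6 + 0.8·95 = 77.6; r = 77.6 − 77.6 = 0
x=96: ŷ = 1.6 + 0.8·96 = 78.4; r = 78.9 − 78.4 = 0.5
x=99: ŷ = 1.6 + 0.8·99 = 80.8; r = 81.8 − 80.8 = 1
x=103: ŷ = 1.6 + 0.8·103 = 84; r = 81.5 − 84 = -2.5
x=117: ŷ = 1.6 + 0.8·117 = 95.2; r = 96.2 − 95.2 = 1
SSE = 0.25 + 0 + 0.25 + 1 + 1 + 0 + 0.25 + 1 + 6.25 + 1 = 11
s = √(11/8) = √1.375 ≈ 1.1726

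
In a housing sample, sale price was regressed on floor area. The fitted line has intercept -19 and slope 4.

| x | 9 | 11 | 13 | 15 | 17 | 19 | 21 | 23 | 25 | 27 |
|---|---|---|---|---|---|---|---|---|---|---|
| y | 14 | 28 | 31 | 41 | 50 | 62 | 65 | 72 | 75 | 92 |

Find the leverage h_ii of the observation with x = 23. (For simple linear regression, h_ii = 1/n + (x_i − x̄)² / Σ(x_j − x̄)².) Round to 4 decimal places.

h = 0.1758

x̄ = (9 + 11 + 13 + 15 + 17 + 19 + 21 + 23 + 25 + 27)/10 = 18
Σ(x − x̄)² = 81 + 49 + 25 + 9 + 1 + 1 + 9 + 25 + 49 + 81 = 330
h = 1/10 + (5)²/330 = 0.1 + 0.0757576 = 0.1758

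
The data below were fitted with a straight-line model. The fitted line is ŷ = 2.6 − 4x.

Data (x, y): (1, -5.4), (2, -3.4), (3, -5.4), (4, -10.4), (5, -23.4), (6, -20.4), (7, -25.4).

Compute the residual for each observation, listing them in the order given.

x=1: ŷ = 2.6 − 4·1 = -1.4; e = -5.4 − (-1.4) = -4
x=2: ŷ = 2.6 − 4·2 = -5.4; e = -3.4 − (-5.4) = 2
x=3: ŷ = 2.6 − 4·3 = -9.4; e = -5.4 − (-9.4) = 4
x=4: ŷ = 2.6 − 4·4 = -13.4; e = -10.4 − (-13.4) = 3
x=5: ŷ = 2.6 − 4·5 = -17.4; e = -23.4 − (-17.4) = -6
x=6: ŷ = 2.6 − 4·6 = -21.4; e = -20.4 − (-21.4) = 1
x=7: ŷ = 2.6 − 4·7 = -25.4; e = -25.4 − (-25.4) = 0

-4, 2, 4, 3, -6, 1, 0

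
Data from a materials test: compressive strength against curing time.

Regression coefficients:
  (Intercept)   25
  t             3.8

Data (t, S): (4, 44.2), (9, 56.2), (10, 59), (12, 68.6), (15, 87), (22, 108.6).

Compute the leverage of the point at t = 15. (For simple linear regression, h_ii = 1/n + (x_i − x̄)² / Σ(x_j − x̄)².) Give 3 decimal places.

t̄ = (4 + 9 + 10 + 12 + 15 + 22)/6 = 12
Σ(t − t̄)² = 64 + 9 + 4 + 0 + 9 + 100 = 186
h = 1/6 + (3)²/186 = 0.166667 + 0.0483871 = 0.215

h = 0.215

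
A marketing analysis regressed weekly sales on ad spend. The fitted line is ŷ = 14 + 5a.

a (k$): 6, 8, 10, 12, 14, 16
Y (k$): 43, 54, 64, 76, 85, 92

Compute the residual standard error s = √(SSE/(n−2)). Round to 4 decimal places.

a=6: ŷ = 14 + 5·6 = 44; e = 43 − 44 = -1
a=8: ŷ = 14 + 5·8 = 54; e = 54 − 54 = 0
a=10: ŷ = 14 + 5·10 = 64; e = 64 − 64 = 0
a=12: ŷ = 14 + 5·12 = 74; e = 76 − 74 = 2
a=14: ŷ = 14 + 5·14 = 84; e = 85 − 84 = 1
a=16: ŷ = 14 + 5·16 = 94; e = 92 − 94 = -2
SSE = 1 + 0 + 0 + 4 + 1 + 4 = 10
s = √(10/4) = √2.5 ≈ 1.5811

s = 1.5811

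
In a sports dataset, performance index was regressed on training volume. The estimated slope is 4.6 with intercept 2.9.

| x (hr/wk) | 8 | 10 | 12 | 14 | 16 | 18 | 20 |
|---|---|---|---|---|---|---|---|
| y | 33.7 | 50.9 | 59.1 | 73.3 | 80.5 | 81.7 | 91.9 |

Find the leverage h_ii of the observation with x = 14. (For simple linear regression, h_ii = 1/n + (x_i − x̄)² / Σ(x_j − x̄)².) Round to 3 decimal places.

h = 0.143

x̄ = (8 + 10 + 12 + 14 + 16 + 18 + 20)/7 = 14
Σ(x − x̄)² = 36 + 16 + 4 + 0 + 4 + 16 + 36 = 112
h = 1/7 + (0)²/112 = 0.142857 + 0 = 0.143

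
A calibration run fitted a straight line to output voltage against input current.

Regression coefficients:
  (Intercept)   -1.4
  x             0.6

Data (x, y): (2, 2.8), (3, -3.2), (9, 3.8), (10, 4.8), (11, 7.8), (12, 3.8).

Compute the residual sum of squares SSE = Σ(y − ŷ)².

x=2: ŷ = -1.4 + 0.6·2 = -0.2; e = 2.8 − (-0.2) = 3
x=3: ŷ = -1.4 + 0.6·3 = 0.4; e = -3.2 − 0.4 = -3.6
x=9: ŷ = -1.4 + 0.6·9 = 4; e = 3.8 − 4 = -0.2
x=10: ŷ = -1.4 + 0.6·10 = 4.6; e = 4.8 − 4.6 = 0.2
x=11: ŷ = -1.4 + 0.6·11 = 5.2; e = 7.8 − 5.2 = 2.6
x=12: ŷ = -1.4 + 0.6·12 = 5.8; e = 3.8 − 5.8 = -2
SSE = 9 + 12.96 + 0.04 + 0.04 + 6.76 + 4 = 32.8

SSE = 32.8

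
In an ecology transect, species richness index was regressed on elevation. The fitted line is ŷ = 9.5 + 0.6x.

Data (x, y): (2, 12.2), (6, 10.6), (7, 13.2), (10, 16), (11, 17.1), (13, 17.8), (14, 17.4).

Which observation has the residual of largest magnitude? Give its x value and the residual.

x = 6, r = -2.5

x=2: ŷ = 9.5 + 0.6·2 = 10.7; r = 12.2 − 10.7 = 1.5
x=6: ŷ = 9.5 + 0.6·6 = 13.1; r = 10.6 − 13.1 = -2.5
x=7: ŷ = 9.5 + 0.6·7 = 13.7; r = 13.2 − 13.7 = -0.5
x=10: ŷ = 9.5 + 0.6·10 = 15.5; r = 16 − 15.5 = 0.5
x=11: ŷ = 9.5 + 0.6·11 = 16.1; r = 17.1 − 16.1 = 1
x=13: ŷ = 9.5 + 0.6·13 = 17.3; r = 17.8 − 17.3 = 0.5
x=14: ŷ = 9.5 + 0.6·14 = 17.9; r = 17.4 − 17.9 = -0.5
Largest |r| is 2.5 at x = 6, residual -2.5.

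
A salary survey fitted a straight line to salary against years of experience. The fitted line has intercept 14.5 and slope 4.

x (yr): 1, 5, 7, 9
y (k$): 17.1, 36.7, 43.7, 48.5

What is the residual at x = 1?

ŷ = 14.5 + 4·1 = 18.5
r = 17.1 − 18.5 = -1.4

r = -1.4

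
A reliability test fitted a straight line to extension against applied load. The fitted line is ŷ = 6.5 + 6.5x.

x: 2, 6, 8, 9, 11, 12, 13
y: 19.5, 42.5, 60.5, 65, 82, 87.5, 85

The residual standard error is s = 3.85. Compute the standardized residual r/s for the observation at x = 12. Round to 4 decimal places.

0.7792

ŷ = 6.5 + 6.5·12 = 84.5
r = 87.5 − 84.5 = 3
r/s = 3 / 3.85 = 0.7792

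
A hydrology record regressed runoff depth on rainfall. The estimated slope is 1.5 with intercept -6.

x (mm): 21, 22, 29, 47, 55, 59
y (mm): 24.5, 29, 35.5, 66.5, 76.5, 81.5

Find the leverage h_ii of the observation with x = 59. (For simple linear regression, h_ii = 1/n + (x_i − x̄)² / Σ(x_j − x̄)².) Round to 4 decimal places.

h = 0.4505

x̄ = (21 + 22 + 29 + 47 + 55 + 59)/6 = 38.8333
Σ(x − x̄)² = 318.028 + 283.361 + 96.6944 + 66.6944 + 261.361 + 406.694 = 1432.83
h = 1/6 + (20.1667)²/1432.83 = 0.166667 + 0.283839 = 0.4505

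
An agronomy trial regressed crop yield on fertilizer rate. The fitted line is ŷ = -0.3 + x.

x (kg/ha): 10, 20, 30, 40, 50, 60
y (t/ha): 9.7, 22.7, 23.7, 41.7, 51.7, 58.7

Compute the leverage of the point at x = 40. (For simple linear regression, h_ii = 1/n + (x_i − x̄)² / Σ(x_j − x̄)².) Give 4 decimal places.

h = 0.1810

x̄ = (10 + 20 + 30 + 40 + 50 + 60)/6 = 35
Σ(x − x̄)² = 625 + 225 + 25 + 25 + 225 + 625 = 1750
h = 1/6 + (5)²/1750 = 0.166667 + 0.0142857 = 0.1810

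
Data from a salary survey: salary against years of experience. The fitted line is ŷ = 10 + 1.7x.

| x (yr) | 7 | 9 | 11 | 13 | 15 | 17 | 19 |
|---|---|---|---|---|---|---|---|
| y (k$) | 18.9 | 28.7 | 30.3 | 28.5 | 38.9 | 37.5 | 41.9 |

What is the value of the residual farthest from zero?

x=7: ŷ = 10 + 1.7·7 = 21.9; e = 18.9 − 21.9 = -3
x=9: ŷ = 10 + 1.7·9 = 25.3; e = 28.7 − 25.3 = 3.4
x=11: ŷ = 10 + 1.7·11 = 28.7; e = 30.3 − 28.7 = 1.6
x=13: ŷ = 10 + 1.7·13 = 32.1; e = 28.5 − 32.1 = -3.6
x=15: ŷ = 10 + 1.7·15 = 35.5; e = 38.9 − 35.5 = 3.4
x=17: ŷ = 10 + 1.7·17 = 38.9; e = 37.5 − 38.9 = -1.4
x=19: ŷ = 10 + 1.7·19 = 42.3; e = 41.9 − 42.3 = -0.4
Largest |e| is 3.6 at x = 13, residual -3.6.

e = -3.6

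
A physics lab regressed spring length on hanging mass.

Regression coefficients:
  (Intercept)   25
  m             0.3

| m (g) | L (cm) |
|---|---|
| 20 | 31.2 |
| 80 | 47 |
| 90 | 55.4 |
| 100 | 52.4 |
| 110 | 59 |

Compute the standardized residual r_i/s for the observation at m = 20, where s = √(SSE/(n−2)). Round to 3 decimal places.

m=20: ŷ = 25 + 0.3·20 = 31; r = 31.2 − 31 = 0.2
m=80: ŷ = 25 + 0.3·80 = 49; r = 47 − 49 = -2
m=90: ŷ = 25 + 0.3·90 = 52; r = 55.4 − 52 = 3.4
m=100: ŷ = 25 + 0.3·100 = 55; r = 52.4 − 55 = -2.6
m=110: ŷ = 25 + 0.3·110 = 58; r = 59 − 58 = 1
SSE = 0.04 + 4 + 11.56 + 6.76 + 1 = 23.36
s = √(23.36/3) = 2.79046
r/s = 0.2 / 2.79046 = 0.072

0.072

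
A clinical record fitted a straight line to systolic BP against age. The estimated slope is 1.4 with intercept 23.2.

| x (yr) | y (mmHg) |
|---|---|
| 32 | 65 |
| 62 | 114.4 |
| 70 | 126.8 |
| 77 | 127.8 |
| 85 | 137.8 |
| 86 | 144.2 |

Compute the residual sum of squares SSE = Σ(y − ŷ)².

x=32: ŷ = 23.2 + 1.4·32 = 68; e = 65 − 68 = -3
x=62: ŷ = 23.2 + 1.4·62 = 110; e = 114.4 − 110 = 4.4
x=70: ŷ = 23.2 + 1.4·70 = 121.2; e = 126.8 − 121.2 = 5.6
x=77: ŷ = 23.2 + 1.4·77 = 131; e = 127.8 − 131 = -3.2
x=85: ŷ = 23.2 + 1.4·85 = 142.2; e = 137.8 − 142.2 = -4.4
x=86: ŷ = 23.2 + 1.4·86 = 143.6; e = 144.2 − 143.6 = 0.6
SSE = 9 + 19.36 + 31.36 + 10.24 + 19.36 + 0.36 = 89.68

SSE = 89.68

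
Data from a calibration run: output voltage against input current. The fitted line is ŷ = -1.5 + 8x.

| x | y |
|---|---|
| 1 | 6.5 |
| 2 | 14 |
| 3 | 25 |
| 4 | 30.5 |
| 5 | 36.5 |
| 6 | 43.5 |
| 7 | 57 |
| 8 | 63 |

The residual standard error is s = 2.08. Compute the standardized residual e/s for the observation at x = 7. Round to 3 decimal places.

ŷ = -1.5 + 8·7 = 54.5
e = 57 − 54.5 = 2.5
e/s = 2.5 / 2.08 = 1.202

1.202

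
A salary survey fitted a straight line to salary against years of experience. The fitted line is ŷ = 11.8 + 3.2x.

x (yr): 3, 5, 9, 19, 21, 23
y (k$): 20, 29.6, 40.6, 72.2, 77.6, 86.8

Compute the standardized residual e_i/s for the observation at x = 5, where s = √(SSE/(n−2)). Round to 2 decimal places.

x=3: ŷ = 11.8 + 3.2·3 = 21.4; e = 20 − 21.4 = -1.4
x=5: ŷ = 11.8 + 3.2·5 = 27.8; e = 29.6 − 27.8 = 1.8
x=9: ŷ = 11.8 + 3.2·9 = 40.6; e = 40.6 − 40.6 = 0
x=19: ŷ = 11.8 + 3.2·19 = 72.6; e = 72.2 − 72.6 = -0.4
x=21: ŷ = 11.8 + 3.2·21 = 79; e = 77.6 − 79 = -1.4
x=23: ŷ = 11.8 + 3.2·23 = 85.4; e = 86.8 − 85.4 = 1.4
SSE = 1.96 + 3.24 + 0 + 0.16 + 1.96 + 1.96 = 9.28
s = √(9.28/4) = 1.52315
e/s = 1.8 / 1.52315 = 1.18

1.18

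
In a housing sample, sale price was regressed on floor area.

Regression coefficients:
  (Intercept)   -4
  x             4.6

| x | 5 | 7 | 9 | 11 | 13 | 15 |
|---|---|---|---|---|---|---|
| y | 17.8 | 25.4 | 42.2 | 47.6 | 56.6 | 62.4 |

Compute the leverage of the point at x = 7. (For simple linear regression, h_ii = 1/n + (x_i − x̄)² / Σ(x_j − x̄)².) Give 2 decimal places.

h = 0.30

x̄ = (5 + 7 + 9 + 11 + 13 + 15)/6 = 10
Σ(x − x̄)² = 25 + 9 + 1 + 1 + 9 + 25 = 70
h = 1/6 + (-3)²/70 = 0.166667 + 0.128571 = 0.30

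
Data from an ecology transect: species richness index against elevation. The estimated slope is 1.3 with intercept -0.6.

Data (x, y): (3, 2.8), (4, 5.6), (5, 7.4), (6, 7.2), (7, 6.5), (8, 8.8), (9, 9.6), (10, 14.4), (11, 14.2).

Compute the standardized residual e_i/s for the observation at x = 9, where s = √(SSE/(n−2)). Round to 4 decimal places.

x=3: ŷ = -0.6 + 1.3·3 = 3.3; e = 2.8 − 3.3 = -0.5
x=4: ŷ = -0.6 + 1.3·4 = 4.6; e = 5.6 − 4.6 = 1
x=5: ŷ = -0.6 + 1.3·5 = 5.9; e = 7.4 − 5.9 = 1.5
x=6: ŷ = -0.6 + 1.3·6 = 7.2; e = 7.2 − 7.2 = 0
x=7: ŷ = -0.6 + 1.3·7 = 8.5; e = 6.5 − 8.5 = -2
x=8: ŷ = -0.6 + 1.3·8 = 9.8; e = 8.8 − 9.8 = -1
x=9: ŷ = -0.6 + 1.3·9 = 11.1; e = 9.6 − 11.1 = -1.5
x=10: ŷ = -0.6 + 1.3·10 = 12.4; e = 14.4 − 12.4 = 2
x=11: ŷ = -0.6 + 1.3·11 = 13.7; e = 14.2 − 13.7 = 0.5
SSE = 0.25 + 1 + 2.25 + 0 + 4 + 1 + 2.25 + 4 + 0.25 = 15
s = √(15/7) = 1.46385
e/s = -1.5 / 1.46385 = -1.0247

-1.0247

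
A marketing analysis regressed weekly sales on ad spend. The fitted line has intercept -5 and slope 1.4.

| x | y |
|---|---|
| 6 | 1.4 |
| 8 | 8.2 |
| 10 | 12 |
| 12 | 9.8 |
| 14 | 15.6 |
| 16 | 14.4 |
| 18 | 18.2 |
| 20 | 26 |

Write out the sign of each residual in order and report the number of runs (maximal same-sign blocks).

6 runs

x=6: ŷ = -5 + 1.4·6 = 3.4; r = 1.4 − 3.4 = -2
x=8: ŷ = -5 + 1.4·8 = 6.2; r = 8.2 − 6.2 = 2
x=10: ŷ = -5 + 1.4·10 = 9; r = 12 − 9 = 3
x=12: ŷ = -5 + 1.4·12 = 11.8; r = 9.8 − 11.8 = -2
x=14: ŷ = -5 + 1.4·14 = 14.6; r = 15.6 − 14.6 = 1
x=16: ŷ = -5 + 1.4·16 = 17.4; r = 14.4 − 17.4 = -3
x=18: ŷ = -5 + 1.4·18 = 20.2; r = 18.2 − 20.2 = -2
x=20: ŷ = -5 + 1.4·20 = 23; r = 26 − 23 = 3
Signs: − + + − + − − +
Runs: −×1, +×2, −×1, +×1, −×2, +×1 → 6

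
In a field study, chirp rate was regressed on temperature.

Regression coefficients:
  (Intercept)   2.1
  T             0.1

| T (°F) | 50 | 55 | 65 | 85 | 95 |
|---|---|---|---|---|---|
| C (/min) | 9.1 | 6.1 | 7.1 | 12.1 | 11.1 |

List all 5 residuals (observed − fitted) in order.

T=50: Ĉ = 2.1 + 0.1·50 = 7.1; r = 9.1 − 7.1 = 2
T=55: Ĉ = 2.1 + 0.1·55 = 7.6; r = 6.1 − 7.6 = -1.5
T=65: Ĉ = 2.1 + 0.1·65 = 8.6; r = 7.1 − 8.6 = -1.5
T=85: Ĉ = 2.1 + 0.1·85 = 10.6; r = 12.1 − 10.6 = 1.5
T=95: Ĉ = 2.1 + 0.1·95 = 11.6; r = 11.1 − 11.6 = -0.5

2, -1.5, -1.5, 1.5, -0.5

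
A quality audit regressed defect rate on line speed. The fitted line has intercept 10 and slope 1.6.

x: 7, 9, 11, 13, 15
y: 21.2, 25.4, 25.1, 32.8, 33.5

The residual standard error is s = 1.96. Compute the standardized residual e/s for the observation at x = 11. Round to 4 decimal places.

-1.2755

ŷ = 10 + 1.6·11 = 27.6
e = 25.1 − 27.6 = -2.5
e/s = -2.5 / 1.96 = -1.2755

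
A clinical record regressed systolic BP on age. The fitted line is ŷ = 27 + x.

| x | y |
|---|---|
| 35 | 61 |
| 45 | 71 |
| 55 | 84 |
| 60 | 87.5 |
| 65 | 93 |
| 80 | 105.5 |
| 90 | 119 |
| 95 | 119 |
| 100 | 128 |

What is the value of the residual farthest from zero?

x=35: ŷ = 27 + 35 = 62; r = 61 − 62 = -1
x=45: ŷ = 27 + 45 = 72; r = 71 − 72 = -1
x=55: ŷ = 27 + 55 = 82; r = 84 − 82 = 2
x=60: ŷ = 27 + 60 = 87; r = 87.5 − 87 = 0.5
x=65: ŷ = 27 + 65 = 92; r = 93 − 92 = 1
x=80: ŷ = 27 + 80 = 107; r = 105.5 − 107 = -1.5
x=90: ŷ = 27 + 90 = 117; r = 119 − 117 = 2
x=95: ŷ = 27 + 95 = 122; r = 119 − 122 = -3
x=100: ŷ = 27 + 100 = 127; r = 128 − 127 = 1
Largest |r| is 3 at x = 95, residual -3.

r = -3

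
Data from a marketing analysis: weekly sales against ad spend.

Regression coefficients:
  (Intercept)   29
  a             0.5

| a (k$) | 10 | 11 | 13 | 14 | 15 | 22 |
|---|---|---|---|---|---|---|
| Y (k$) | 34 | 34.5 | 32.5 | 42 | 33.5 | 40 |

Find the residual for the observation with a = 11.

r = 0

ŷ = 29 + 0.5·11 = 34.5
r = 34.5 − 34.5 = 0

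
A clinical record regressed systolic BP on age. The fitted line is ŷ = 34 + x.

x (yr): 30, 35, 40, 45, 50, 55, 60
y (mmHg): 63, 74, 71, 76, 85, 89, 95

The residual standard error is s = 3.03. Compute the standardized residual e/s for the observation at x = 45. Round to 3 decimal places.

-0.990

ŷ = 34 + 45 = 79
e = 76 − 79 = -3
e/s = -3 / 3.03 = -0.990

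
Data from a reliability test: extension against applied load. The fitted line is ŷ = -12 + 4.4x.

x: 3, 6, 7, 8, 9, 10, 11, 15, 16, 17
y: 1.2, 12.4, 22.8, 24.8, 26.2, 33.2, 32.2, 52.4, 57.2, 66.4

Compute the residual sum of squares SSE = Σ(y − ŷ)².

SSE = 60.56

x=3: ŷ = -12 + 4.4·3 = 1.2; r = 1.2 − 1.2 = 0
x=6: ŷ = -12 + 4.4·6 = 14.4; r = 12.4 − 14.4 = -2
x=7: ŷ = -12 + 4.4·7 = 18.8; r = 22.8 − 18.8 = 4
x=8: ŷ = -12 + 4.4·8 = 23.2; r = 24.8 − 23.2 = 1.6
x=9: ŷ = -12 + 4.4·9 = 27.6; r = 26.2 − 27.6 = -1.4
x=10: ŷ = -12 + 4.4·10 = 32; r = 33.2 − 32 = 1.2
x=11: ŷ = -12 + 4.4·11 = 36.4; r = 32.2 − 36.4 = -4.2
x=15: ŷ = -12 + 4.4·15 = 54; r = 52.4 − 54 = -1.6
x=16: ŷ = -12 + 4.4·16 = 58.4; r = 57.2 − 58.4 = -1.2
x=17: ŷ = -12 + 4.4·17 = 62.8; r = 66.4 − 62.8 = 3.6
SSE = 0 + 4 + 16 + 2.56 + 1.96 + 1.44 + 17.64 + 2.56 + 1.44 + 12.96 = 60.56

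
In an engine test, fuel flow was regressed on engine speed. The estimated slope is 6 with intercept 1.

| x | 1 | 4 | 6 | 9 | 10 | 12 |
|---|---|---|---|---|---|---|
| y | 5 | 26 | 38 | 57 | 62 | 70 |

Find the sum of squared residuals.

x=1: ŷ = 1 + 6·1 = 7; r = 5 − 7 = -2
x=4: ŷ = 1 + 6·4 = 25; r = 26 − 25 = 1
x=6: ŷ = 1 + 6·6 = 37; r = 38 − 37 = 1
x=9: ŷ = 1 + 6·9 = 55; r = 57 − 55 = 2
x=10: ŷ = 1 + 6·10 = 61; r = 62 − 61 = 1
x=12: ŷ = 1 + 6·12 = 73; r = 70 − 73 = -3
SSE = 4 + 1 + 1 + 4 + 1 + 9 = 20

SSE = 20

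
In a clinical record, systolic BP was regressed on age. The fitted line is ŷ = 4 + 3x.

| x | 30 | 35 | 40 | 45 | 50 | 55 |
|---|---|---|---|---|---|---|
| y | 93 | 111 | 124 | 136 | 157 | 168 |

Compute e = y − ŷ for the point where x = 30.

e = -1

ŷ = 4 + 3·30 = 94
e = 93 − 94 = -1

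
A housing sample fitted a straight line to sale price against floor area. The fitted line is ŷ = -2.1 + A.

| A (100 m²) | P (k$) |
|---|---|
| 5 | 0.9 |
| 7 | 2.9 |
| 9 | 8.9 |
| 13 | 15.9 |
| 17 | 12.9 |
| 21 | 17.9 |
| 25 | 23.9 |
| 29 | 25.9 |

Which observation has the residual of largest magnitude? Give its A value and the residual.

A = 13, r = 5

A=5: ŷ = -2.1 + 5 = 2.9; r = 0.9 − 2.9 = -2
A=7: ŷ = -2.1 + 7 = 4.9; r = 2.9 − 4.9 = -2
A=9: ŷ = -2.1 + 9 = 6.9; r = 8.9 − 6.9 = 2
A=13: ŷ = -2.1 + 13 = 10.9; r = 15.9 − 10.9 = 5
A=17: ŷ = -2.1 + 17 = 14.9; r = 12.9 − 14.9 = -2
A=21: ŷ = -2.1 + 21 = 18.9; r = 17.9 − 18.9 = -1
A=25: ŷ = -2.1 + 25 = 22.9; r = 23.9 − 22.9 = 1
A=29: ŷ = -2.1 + 29 = 26.9; r = 25.9 − 26.9 = -1
Largest |r| is 5 at A = 13, residual 5.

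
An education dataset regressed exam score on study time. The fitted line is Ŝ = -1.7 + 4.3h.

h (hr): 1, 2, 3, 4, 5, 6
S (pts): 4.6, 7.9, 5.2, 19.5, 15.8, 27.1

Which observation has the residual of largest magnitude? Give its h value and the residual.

h = 3, r = -6

h=1: Ŝ = -1.7 + 4.3·1 = 2.6; r = 4.6 − 2.6 = 2
h=2: Ŝ = -1.7 + 4.3·2 = 6.9; r = 7.9 − 6.9 = 1
h=3: Ŝ = -1.7 + 4.3·3 = 11.2; r = 5.2 − 11.2 = -6
h=4: Ŝ = -1.7 + 4.3·4 = 15.5; r = 19.5 − 15.5 = 4
h=5: Ŝ = -1.7 + 4.3·5 = 19.8; r = 15.8 − 19.8 = -4
h=6: Ŝ = -1.7 + 4.3·6 = 24.1; r = 27.1 − 24.1 = 3
Largest |r| is 6 at h = 3, residual -6.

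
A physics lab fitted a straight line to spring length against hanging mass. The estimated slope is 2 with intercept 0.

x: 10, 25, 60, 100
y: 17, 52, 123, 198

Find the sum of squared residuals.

SSE = 26

x=10: ŷ = 2·10 = 20; e = 17 − 20 = -3
x=25: ŷ = 2·25 = 50; e = 52 − 50 = 2
x=60: ŷ = 2·60 = 120; e = 123 − 120 = 3
x=100: ŷ = 2·100 = 200; e = 198 − 200 = -2
SSE = 9 + 4 + 9 + 4 = 26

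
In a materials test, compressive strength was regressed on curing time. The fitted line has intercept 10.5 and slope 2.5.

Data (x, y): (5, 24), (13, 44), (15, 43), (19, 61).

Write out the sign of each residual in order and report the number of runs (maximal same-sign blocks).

3 runs

x=5: ŷ = 10.5 + 2.5·5 = 23; e = 24 − 23 = 1
x=13: ŷ = 10.5 + 2.5·13 = 43; e = 44 − 43 = 1
x=15: ŷ = 10.5 + 2.5·15 = 48; e = 43 − 48 = -5
x=19: ŷ = 10.5 + 2.5·19 = 58; e = 61 − 58 = 3
Signs: + + − +
Runs: +×2, −×1, +×1 → 3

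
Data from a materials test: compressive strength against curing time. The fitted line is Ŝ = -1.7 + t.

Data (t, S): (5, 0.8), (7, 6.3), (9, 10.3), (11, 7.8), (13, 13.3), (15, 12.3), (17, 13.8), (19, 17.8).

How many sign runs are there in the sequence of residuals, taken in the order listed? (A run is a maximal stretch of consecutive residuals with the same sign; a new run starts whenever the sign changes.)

6 runs

t=5: Ŝ = -1.7 + 5 = 3.3; e = 0.8 − 3.3 = -2.5
t=7: Ŝ = -1.7 + 7 = 5.3; e = 6.3 − 5.3 = 1
t=9: Ŝ = -1.7 + 9 = 7.3; e = 10.3 − 7.3 = 3
t=11: Ŝ = -1.7 + 11 = 9.3; e = 7.8 − 9.3 = -1.5
t=13: Ŝ = -1.7 + 13 = 11.3; e = 13.3 − 11.3 = 2
t=15: Ŝ = -1.7 + 15 = 13.3; e = 12.3 − 13.3 = -1
t=17: Ŝ = -1.7 + 17 = 15.3; e = 13.8 − 15.3 = -1.5
t=19: Ŝ = -1.7 + 19 = 17.3; e = 17.8 − 17.3 = 0.5
Signs: − + + − + − − +
Runs: −×1, +×2, −×1, +×1, −×2, +×1 → 6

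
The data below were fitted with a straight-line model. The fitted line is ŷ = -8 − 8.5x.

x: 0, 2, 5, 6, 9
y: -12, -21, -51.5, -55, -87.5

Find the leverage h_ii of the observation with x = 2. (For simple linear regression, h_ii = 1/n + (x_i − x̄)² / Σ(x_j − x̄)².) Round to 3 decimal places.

h = 0.317

x̄ = (0 + 2 + 5 + 6 + 9)/5 = 4.4
Σ(x − x̄)² = 19.36 + 5.76 + 0.36 + 2.56 + 21.16 = 49.2
h = 1/5 + (-2.4)²/49.2 = 0.2 + 0.117073 = 0.317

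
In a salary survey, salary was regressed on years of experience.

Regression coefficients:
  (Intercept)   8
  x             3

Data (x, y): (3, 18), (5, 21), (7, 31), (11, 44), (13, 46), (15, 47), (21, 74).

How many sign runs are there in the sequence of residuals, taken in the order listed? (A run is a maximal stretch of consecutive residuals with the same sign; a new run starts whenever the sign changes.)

x=3: ŷ = 8 + 3·3 = 17; r = 18 − 17 = 1
x=5: ŷ = 8 + 3·5 = 23; r = 21 − 23 = -2
x=7: ŷ = 8 + 3·7 = 29; r = 31 − 29 = 2
x=11: ŷ = 8 + 3·11 = 41; r = 44 − 41 = 3
x=13: ŷ = 8 + 3·13 = 47; r = 46 − 47 = -1
x=15: ŷ = 8 + 3·15 = 53; r = 47 − 53 = -6
x=21: ŷ = 8 + 3·21 = 71; r = 74 − 71 = 3
Signs: + − + + − − +
Runs: +×1, −×1, +×2, −×2, +×1 → 5

5 runs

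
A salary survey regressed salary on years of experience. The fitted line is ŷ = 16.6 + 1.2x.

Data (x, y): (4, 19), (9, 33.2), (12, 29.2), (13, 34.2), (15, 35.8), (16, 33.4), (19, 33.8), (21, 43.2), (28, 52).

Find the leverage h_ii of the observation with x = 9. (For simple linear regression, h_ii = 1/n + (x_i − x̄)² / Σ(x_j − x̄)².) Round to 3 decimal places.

x̄ = (4 + 9 + 12 + 13 + 15 + 16 + 19 + 21 + 28)/9 = 15.2222
Σ(x − x̄)² = 125.938 + 38.716 + 10.3827 + 4.93827 + 0.0493827 + 0.604938 + 14.2716 + 33.3827 + 163.272 = 391.556
h = 1/9 + (-6.22222)²/391.556 = 0.111111 + 0.0988775 = 0.210

h = 0.210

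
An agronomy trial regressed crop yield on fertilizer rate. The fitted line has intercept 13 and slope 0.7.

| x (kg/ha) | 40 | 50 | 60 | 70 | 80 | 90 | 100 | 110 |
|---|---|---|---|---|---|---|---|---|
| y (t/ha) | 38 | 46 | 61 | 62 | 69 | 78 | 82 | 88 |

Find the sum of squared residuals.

x=40: ŷ = 13 + 0.7·40 = 41; e = 38 − 41 = -3
x=50: ŷ = 13 + 0.7·50 = 48; e = 46 − 48 = -2
x=60: ŷ = 13 + 0.7·60 = 55; e = 61 − 55 = 6
x=70: ŷ = 13 + 0.7·70 = 62; e = 62 − 62 = 0
x=80: ŷ = 13 + 0.7·80 = 69; e = 69 − 69 = 0
x=90: ŷ = 13 + 0.7·90 = 76; e = 78 − 76 = 2
x=100: ŷ = 13 + 0.7·100 = 83; e = 82 − 83 = -1
x=110: ŷ = 13 + 0.7·110 = 90; e = 88 − 90 = -2
SSE = 9 + 4 + 36 + 0 + 0 + 4 + 1 + 4 = 58

SSE = 58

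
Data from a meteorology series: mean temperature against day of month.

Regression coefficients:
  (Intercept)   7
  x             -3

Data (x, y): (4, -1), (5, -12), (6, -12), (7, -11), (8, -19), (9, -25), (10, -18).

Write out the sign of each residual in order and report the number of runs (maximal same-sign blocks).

5 runs

x=4: ŷ = 7 − 3·4 = -5; e = -1 − (-5) = 4
x=5: ŷ = 7 − 3·5 = -8; e = -12 − (-8) = -4
x=6: ŷ = 7 − 3·6 = -11; e = -12 − (-11) = -1
x=7: ŷ = 7 − 3·7 = -14; e = -11 − (-14) = 3
x=8: ŷ = 7 − 3·8 = -17; e = -19 − (-17) = -2
x=9: ŷ = 7 − 3·9 = -20; e = -25 − (-20) = -5
x=10: ŷ = 7 − 3·10 = -23; e = -18 − (-23) = 5
Signs: + − − + − − +
Runs: +×1, −×2, +×1, −×2, +×1 → 5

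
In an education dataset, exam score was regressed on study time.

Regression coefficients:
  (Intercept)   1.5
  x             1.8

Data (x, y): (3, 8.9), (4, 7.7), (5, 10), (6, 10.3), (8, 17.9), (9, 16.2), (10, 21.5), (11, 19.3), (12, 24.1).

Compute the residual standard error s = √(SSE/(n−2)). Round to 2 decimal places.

x=3: ŷ = 1.5 + 1.8·3 = 6.9; r = 8.9 − 6.9 = 2
x=4: ŷ = 1.5 + 1.8·4 = 8.7; r = 7.7 − 8.7 = -1
x=5: ŷ = 1.5 + 1.8·5 = 10.5; r = 10 − 10.5 = -0.5
x=6: ŷ = 1.5 + 1.8·6 = 12.3; r = 10.3 − 12.3 = -2
x=8: ŷ = 1.5 + 1.8·8 = 15.9; r = 17.9 − 15.9 = 2
x=9: ŷ = 1.5 + 1.8·9 = 17.7; r = 16.2 − 17.7 = -1.5
x=10: ŷ = 1.5 + 1.8·10 = 19.5; r = 21.5 − 19.5 = 2
x=11: ŷ = 1.5 + 1.8·11 = 21.3; r = 19.3 − 21.3 = -2
x=12: ŷ = 1.5 + 1.8·12 = 23.1; r = 24.1 − 23.1 = 1
SSE = 4 + 1 + 0.25 + 4 + 4 + 2.25 + 4 + 4 + 1 = 24.5
s = √(24.5/7) = √3.5 ≈ 1.87

s = 1.87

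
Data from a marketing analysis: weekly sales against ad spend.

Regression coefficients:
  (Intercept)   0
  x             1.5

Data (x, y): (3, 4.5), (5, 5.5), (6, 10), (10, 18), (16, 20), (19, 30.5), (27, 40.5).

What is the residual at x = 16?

ŷ = 1.5·16 = 24
r = 20 − 24 = -4

r = -4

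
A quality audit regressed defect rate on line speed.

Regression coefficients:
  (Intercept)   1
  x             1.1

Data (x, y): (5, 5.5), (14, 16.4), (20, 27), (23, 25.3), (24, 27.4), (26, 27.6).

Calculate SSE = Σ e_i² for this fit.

x=5: ŷ = 1 + 1.1·5 = 6.5; e = 5.5 − 6.5 = -1
x=14: ŷ = 1 + 1.1·14 = 16.4; e = 16.4 − 16.4 = 0
x=20: ŷ = 1 + 1.1·20 = 23; e = 27 − 23 = 4
x=23: ŷ = 1 + 1.1·23 = 26.3; e = 25.3 − 26.3 = -1
x=24: ŷ = 1 + 1.1·24 = 27.4; e = 27.4 − 27.4 = 0
x=26: ŷ = 1 + 1.1·26 = 29.6; e = 27.6 − 29.6 = -2
SSE = 1 + 0 + 16 + 1 + 0 + 4 = 22

SSE = 22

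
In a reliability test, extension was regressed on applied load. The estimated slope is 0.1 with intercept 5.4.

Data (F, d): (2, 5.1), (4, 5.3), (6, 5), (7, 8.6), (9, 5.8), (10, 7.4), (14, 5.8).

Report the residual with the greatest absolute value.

F=2: ŷ = 5.4 + 0.1·2 = 5.6; r = 5.1 − 5.6 = -0.5
F=4: ŷ = 5.4 + 0.1·4 = 5.8; r = 5.3 − 5.8 = -0.5
F=6: ŷ = 5.4 + 0.1·6 = 6; r = 5 − 6 = -1
F=7: ŷ = 5.4 + 0.1·7 = 6.1; r = 8.6 − 6.1 = 2.5
F=9: ŷ = 5.4 + 0.1·9 = 6.3; r = 5.8 − 6.3 = -0.5
F=10: ŷ = 5.4 + 0.1·10 = 6.4; r = 7.4 − 6.4 = 1
F=14: ŷ = 5.4 + 0.1·14 = 6.8; r = 5.8 − 6.8 = -1
Largest |r| is 2.5 at F = 7, residual 2.5.

r = 2.5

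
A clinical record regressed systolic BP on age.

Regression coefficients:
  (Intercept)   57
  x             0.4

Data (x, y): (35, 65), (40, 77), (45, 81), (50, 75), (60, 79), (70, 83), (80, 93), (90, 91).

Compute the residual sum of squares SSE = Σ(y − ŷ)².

x=35: ŷ = 57 + 0.4·35 = 71; e = 65 − 71 = -6
x=40: ŷ = 57 + 0.4·40 = 73; e = 77 − 73 = 4
x=45: ŷ = 57 + 0.4·45 = 75; e = 81 − 75 = 6
x=50: ŷ = 57 + 0.4·50 = 77; e = 75 − 77 = -2
x=60: ŷ = 57 + 0.4·60 = 81; e = 79 − 81 = -2
x=70: ŷ = 57 + 0.4·70 = 85; e = 83 − 85 = -2
x=80: ŷ = 57 + 0.4·80 = 89; e = 93 − 89 = 4
x=90: ŷ = 57 + 0.4·90 = 93; e = 91 − 93 = -2
SSE = 36 + 16 + 36 + 4 + 4 + 4 + 16 + 4 = 120

SSE = 120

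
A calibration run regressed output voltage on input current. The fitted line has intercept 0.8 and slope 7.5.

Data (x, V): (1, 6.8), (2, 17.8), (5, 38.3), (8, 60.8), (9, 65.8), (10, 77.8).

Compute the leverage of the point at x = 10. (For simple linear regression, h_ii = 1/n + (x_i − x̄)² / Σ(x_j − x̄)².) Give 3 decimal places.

h = 0.412

x̄ = (1 + 2 + 5 + 8 + 9 + 10)/6 = 5.83333
Σ(x − x̄)² = 23.3611 + 14.6944 + 0.694444 + 4.69444 + 10.0278 + 17.3611 = 70.8333
h = 1/6 + (4.16667)²/70.8333 = 0.166667 + 0.245098 = 0.412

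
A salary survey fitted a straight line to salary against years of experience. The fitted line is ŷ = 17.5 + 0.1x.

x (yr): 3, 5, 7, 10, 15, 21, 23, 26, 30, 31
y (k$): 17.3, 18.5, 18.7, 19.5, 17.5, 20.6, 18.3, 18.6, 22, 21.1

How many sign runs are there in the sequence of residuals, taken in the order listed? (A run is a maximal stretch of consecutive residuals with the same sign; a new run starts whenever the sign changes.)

6 runs

x=3: ŷ = 17.5 + 0.1·3 = 17.8; r = 17.3 − 17.8 = -0.5
x=5: ŷ = 17.5 + 0.1·5 = 18; r = 18.5 − 18 = 0.5
x=7: ŷ = 17.5 + 0.1·7 = 18.2; r = 18.7 − 18.2 = 0.5
x=10: ŷ = 17.5 + 0.1·10 = 18.5; r = 19.5 − 18.5 = 1
x=15: ŷ = 17.5 + 0.1·15 = 19; r = 17.5 − 19 = -1.5
x=21: ŷ = 17.5 + 0.1·21 = 19.6; r = 20.6 − 19.6 = 1
x=23: ŷ = 17.5 + 0.1·23 = 19.8; r = 18.3 − 19.8 = -1.5
x=26: ŷ = 17.5 + 0.1·26 = 20.1; r = 18.6 − 20.1 = -1.5
x=30: ŷ = 17.5 + 0.1·30 = 20.5; r = 22 − 20.5 = 1.5
x=31: ŷ = 17.5 + 0.1·31 = 20.6; r = 21.1 − 20.6 = 0.5
Signs: − + + + − + − − + +
Runs: −×1, +×3, −×1, +×1, −×2, +×2 → 6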